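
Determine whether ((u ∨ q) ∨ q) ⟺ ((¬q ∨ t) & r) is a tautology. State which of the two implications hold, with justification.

(⇒) This fails. Under q = T, t = F, r = F, u = F, the left side is true but the right side is false.

(⇐) This fails. Under q = F, t = F, r = T, u = F, the left side is false but the right side is true.

Neither implication holds.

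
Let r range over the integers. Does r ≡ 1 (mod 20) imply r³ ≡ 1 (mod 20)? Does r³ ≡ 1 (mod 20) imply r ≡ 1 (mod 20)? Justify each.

[⇒] Suppose r ≡ 1 (mod 20). Write r = 20j + 1. Then (20j + 1)³ = 8000j³ + 1200j² + 60j + 1 = 20(400j³ + 60j² + 3j) + 1, so r³ ≡ 1 (mod 20).

[⇐] Conversely, suppose r³ ≡ 1 (mod 20). The only residue r in {0, …, 19} with r³ ≡ 1 (mod 20) is r = 1, so r ≡ 1 (mod 20).

Both implications hold.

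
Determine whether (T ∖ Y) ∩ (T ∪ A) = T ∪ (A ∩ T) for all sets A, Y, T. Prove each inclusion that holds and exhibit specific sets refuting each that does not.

Only the forward inclusion holds.

Forward inclusion. Let x ∈ (T ∖ Y) ∩ (T ∪ A). Then either x ∈ T and x ∉ A, Y; or x ∈ A ∩ T and x ∉ Y. In each case x ∈ T ∪ (A ∩ T), so (T ∖ Y) ∩ (T ∪ A) ⊆ T ∪ (A ∩ T).

Reverse inclusion. This inclusion fails. Take A = ∅, Y = {1}, T = {1}; then 1 ∈ T ∪ (A ∩ T) but 1 ∉ (T ∖ Y) ∩ (T ∪ A).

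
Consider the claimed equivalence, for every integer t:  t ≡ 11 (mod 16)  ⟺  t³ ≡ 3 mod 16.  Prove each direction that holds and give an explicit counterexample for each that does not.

Equivalent; both directions hold.

(⇒) Suppose t ≡ 11 (mod 16). Write t = 16j + 11. Then (16j + 11)³ = 4096j³ + 8448j² + 5808j + 1331 = 16(256j³ + 528j² + 363j + 83) + 3, so t³ ≡ 3 (mod 16).

(⇐) Conversely, suppose t³ ≡ 3 (mod 16). The only residue r in {0, …, 15} with r³ ≡ 3 (mod 16) is r = 11, so t ≡ 11 (mod 16).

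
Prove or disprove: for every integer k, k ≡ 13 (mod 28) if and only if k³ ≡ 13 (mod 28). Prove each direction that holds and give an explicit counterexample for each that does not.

(⇒) holds; (⇐) fails.

(⇒) Suppose k ≡ 13 (mod 28). Write k = 28j + 13. Then (28j + 13)³ = 21952j³ + 30576j² + 14196j + 2197 = 28(784j³ + 1092j² + 507j + 78) + 13, so k³ ≡ 13 (mod 28).

(⇐) This fails: take k = 5. Then 5³ = 125 ≡ 13 (mod 28), yet 5 ≡ 5 (mod 28), not 13.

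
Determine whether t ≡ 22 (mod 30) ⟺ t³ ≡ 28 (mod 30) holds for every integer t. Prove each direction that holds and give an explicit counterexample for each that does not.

[⇒] Suppose t ≡ 22 (mod 30). Write t = 30j + 22. Then (30j + 22)³ = 27000j³ + 59400j² + 43560j + 10648 = 30(900j³ + 1980j² + 1452j + 354) + 28, so t³ ≡ 28 (mod 30).

[⇐] Conversely, suppose t³ ≡ 28 (mod 30). The only residue r in {0, …, 29} with r³ ≡ 28 (mod 30) is r = 22, so t ≡ 22 (mod 30).

Equivalent; both directions hold.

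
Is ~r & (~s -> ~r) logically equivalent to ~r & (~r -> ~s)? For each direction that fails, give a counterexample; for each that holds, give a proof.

(⟹) This fails. Under s = T, r = F, the left side is true but the right side is false.

(⟸) Assume the antecedent. If s is true, the antecedent cannot hold. If s is false, the antecedent forces (s = F, r = F), and ~r & (~s -> ~r) holds there. Either way ~r & (~s -> ~r) holds.

Only the reverse direction holds.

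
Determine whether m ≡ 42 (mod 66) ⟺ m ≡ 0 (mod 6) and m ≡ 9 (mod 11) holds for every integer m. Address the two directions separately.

Both implications hold.

(⇒) Suppose m ≡ 42 (mod 66); write m = 66j + 42. Since 6 ∣ 66, reducing mod 6 gives m ≡ 42 ≡ 0 (mod 6); since 11 ∣ 66, reducing mod 11 gives m ≡ 42 ≡ 9 (mod 11).

(⇐) Conversely, if m ≡ 0 (mod 6) and m ≡ 9 (mod 11), then by the Chinese remainder theorem m ≡ 42 (mod 66). This is exactly m ≡ 42 (mod 66).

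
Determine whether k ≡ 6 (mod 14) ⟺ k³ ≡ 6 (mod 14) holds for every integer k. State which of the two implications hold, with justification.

[⇒] Suppose k ≡ 6 (mod 14). Write k = 14j + 6. Then (14j + 6)³ = 2744j³ + 3528j² + 1512j + 216 = 14(196j³ + 252j² + 108j + 15) + 6, so k³ ≡ 6 (mod 14).

[⇐] This fails: take k = 10. Then 10³ = 1000 ≡ 6 (mod 14), yet 10 ≡ 10 (mod 14), not 6.

Only the forward implication holds.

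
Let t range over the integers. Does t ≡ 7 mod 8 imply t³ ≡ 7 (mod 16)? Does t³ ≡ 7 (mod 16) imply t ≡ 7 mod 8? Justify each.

Only the reverse direction holds.

[⇐] The residues r modulo 16 with r³ ≡ 7 (mod 16) are exactly {7}, and each is ≡ 7 (mod 8).

[⇒] This fails: take t = 15. Then 15 ≡ 7 (mod 8), but 15³ = 3375 ≡ 15 (mod 16), not 7.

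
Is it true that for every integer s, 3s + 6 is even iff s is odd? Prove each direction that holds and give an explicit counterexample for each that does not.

Neither direction holds.

(→) This fails: s = 4 gives 3s + 6 = 18, which is even, but 4 is even, not odd.

(←) This also fails: s = 5 is odd, but 3s + 6 = 21 is odd, not even.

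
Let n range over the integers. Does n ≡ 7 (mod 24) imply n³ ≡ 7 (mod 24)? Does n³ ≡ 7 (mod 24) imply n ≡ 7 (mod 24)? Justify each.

[⇒] Suppose n ≡ 7 (mod 24). Write n = 24j + 7. Then (24j + 7)³ = 13824j³ + 12096j² + 3528j + 343 = 24(576j³ + 504j² + 147j + 14) + 7, so n³ ≡ 7 (mod 24).

[⇐] Conversely, suppose n³ ≡ 7 (mod 24). The only residue r in {0, …, 23} with r³ ≡ 7 (mod 24) is r = 7, so n ≡ 7 (mod 24).

Both directions hold.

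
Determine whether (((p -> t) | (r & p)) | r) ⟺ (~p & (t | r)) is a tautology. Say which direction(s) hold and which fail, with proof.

Forward direction. This fails. Under t = F, r = F, p = F, the left side is true but the right side is false.

Converse. Assume the antecedent. If t is true, ((p -> t) | (r & p)) | r reduces to true regardless of the other variables. If t is false, the antecedent forces (t = F, r = T, p = F), and ((p -> t) | (r & p)) | r holds there. Either way ((p -> t) | (r & p)) | r holds.

Only the converse holds.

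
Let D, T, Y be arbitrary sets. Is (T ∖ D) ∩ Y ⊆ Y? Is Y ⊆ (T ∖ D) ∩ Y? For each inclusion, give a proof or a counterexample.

Forward inclusion. Let x ∈ (T ∖ D) ∩ Y. Then x ∈ T ∩ Y and x ∉ D, from which x ∈ Y.

Reverse inclusion. This inclusion fails. Take D = ∅, T = ∅, Y = {1}; then 1 ∈ Y but 1 ∉ (T ∖ D) ∩ Y.

(⊆) holds; (⊇) fails.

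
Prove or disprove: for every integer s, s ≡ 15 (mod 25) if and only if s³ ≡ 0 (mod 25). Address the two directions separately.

Not equivalent: only (⇒) holds.

(⟸) This fails: take s = 0. Then 0³ = 0 ≡ 0 (mod 25), yet 0 ≡ 0 (mod 25), not 15.

(⟹) Suppose s ≡ 15 (mod 25). Write s = 25j + 15. Then (25j + 15)³ = 15625j³ + 28125j² + 16875j + 3375 = 25(625j³ + 1125j² + 675j + 135) + 0, so s³ ≡ 0 (mod 25).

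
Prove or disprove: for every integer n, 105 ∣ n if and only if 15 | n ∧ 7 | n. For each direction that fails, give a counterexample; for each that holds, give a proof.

(⇒) If 105 ∣ n, write n = 105q. Since 105 = 7·15, n = 15·(7q), so 15 ∣ n; and since 105 = 15·7, n = 7·(15q), so 7 ∣ n.

(⇐) Suppose 15 ∣ n and 7 ∣ n. Any common multiple of 15 and 7 is a multiple of their lcm; here gcd(15, 7) = 1, so lcm(15, 7) = 15·7 = 105, so 105 ∣ n.

Both implications hold.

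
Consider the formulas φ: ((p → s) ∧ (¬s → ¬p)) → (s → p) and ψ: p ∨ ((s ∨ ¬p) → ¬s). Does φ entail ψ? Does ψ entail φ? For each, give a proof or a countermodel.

Converse. Assume the antecedent. If p is true, the consequent reduces to true regardless of the other variables. If p is false, the antecedent forces (p = F, s = F), and the consequent holds there. Either way the consequent holds.

Forward direction. Assume the antecedent. If p is true, p ∨ ((s ∨ ¬p) → ¬s) reduces to true regardless of the other variables. If p is false, the antecedent forces (p = F, s = F), and p ∨ ((s ∨ ¬p) → ¬s) holds there. Either way p ∨ ((s ∨ ¬p) → ¬s) holds.

Both directions hold.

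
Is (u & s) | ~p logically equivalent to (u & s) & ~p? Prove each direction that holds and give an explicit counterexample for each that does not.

(⇒) fails; (⇐) holds.

(⟸) Assume the antecedent. If s is true, the antecedent forces (s = T, u = T, p = F), and (u & s) | ~p holds there. If s is false, the antecedent cannot hold. Either way (u & s) | ~p holds.

(⟹) This fails. Under s = F, u = F, p = F, the left side is true but the right side is false.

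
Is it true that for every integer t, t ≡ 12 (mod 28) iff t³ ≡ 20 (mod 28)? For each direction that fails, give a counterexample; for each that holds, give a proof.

Not equivalent: only (⇒) holds.

(→) Suppose t ≡ 12 (mod 28). Write t = 28j + 12. Then (28j + 12)³ = 21952j³ + 28224j² + 12096j + 1728 = 28(784j³ + 1008j² + 432j + 61) + 20, so t³ ≡ 20 (mod 28).

(←) This fails: take t = 6. Then 6³ = 216 ≡ 20 (mod 28), yet 6 ≡ 6 (mod 28), not 12.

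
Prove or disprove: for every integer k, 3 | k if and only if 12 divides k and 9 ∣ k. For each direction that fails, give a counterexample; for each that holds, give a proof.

Only the converse holds.

Forward direction. This fails: take k = 3. Certainly 3 ∣ 3, but 12 ∤ 3.

Converse. Suppose 12 ∣ k and 9 ∣ k. Any common multiple of 12 and 9 is a multiple of their lcm; here lcm(12, 9) = 12·9/gcd(12, 9) = 108/3 = 36, so 36 ∣ k. Since 3 ∣ 36, it follows that 3 ∣ k.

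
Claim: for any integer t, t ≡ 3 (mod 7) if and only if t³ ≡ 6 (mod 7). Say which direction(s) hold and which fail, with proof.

Only the forward direction holds.

[⇒] Suppose t ≡ 3 (mod 7). Write t = 7j + 3. Then (7j + 3)³ = 343j³ + 441j² + 189j + 27 = 7(49j³ + 63j² + 27j + 3) + 6, so t³ ≡ 6 (mod 7).

[⇐] This fails: take t = 5. Then 5³ = 125 ≡ 6 (mod 7), yet 5 ≡ 5 (mod 7), not 3.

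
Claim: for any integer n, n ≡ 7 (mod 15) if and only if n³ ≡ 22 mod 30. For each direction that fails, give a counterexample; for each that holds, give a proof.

Both directions fail.

(⇒) This fails: take n = 7. Then 7 ≡ 7 (mod 15), but 7³ = 343 ≡ 13 (mod 30), not 22.

(⇐) This fails: take n = 28. Then 28³ = 21952 ≡ 22 (mod 30), yet 28 ≡ 13 (mod 15), not 7.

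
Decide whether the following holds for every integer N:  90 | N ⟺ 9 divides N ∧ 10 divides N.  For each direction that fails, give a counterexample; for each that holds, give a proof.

Forward direction. If 90 ∣ N, write N = 90q. Since 90 = 10·9, N = 9·(10q), so 9 ∣ N; and since 90 = 9·10, N = 10·(9q), so 10 ∣ N.

Converse. Suppose 9 ∣ N and 10 ∣ N. Any common multiple of 9 and 10 is a multiple of their lcm; here gcd(9, 10) = 1, so lcm(9, 10) = 9·10 = 90, so 90 ∣ N.

Both directions hold.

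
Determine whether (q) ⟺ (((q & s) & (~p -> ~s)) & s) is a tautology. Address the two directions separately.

(⇐) Assume the antecedent. If q is true, q reduces to true regardless of the other variables. If q is false, the antecedent cannot hold. Either way q holds.

(⇒) This fails. Under q = T, s = F, p = F, the left side is true but the right side is false.

(⇒) fails; (⇐) holds.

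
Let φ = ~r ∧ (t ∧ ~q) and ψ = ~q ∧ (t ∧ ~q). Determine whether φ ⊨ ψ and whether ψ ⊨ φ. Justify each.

(→) Assume the antecedent. If t is true, the antecedent forces (t = T, q = F, r = F), and ~q ∧ (t ∧ ~q) holds there. If t is false, the antecedent cannot hold. Either way ~q ∧ (t ∧ ~q) holds.

(←) This fails. Under t = T, q = F, r = T, the left side is false but the right side is true.

Not equivalent: only (⇒) holds.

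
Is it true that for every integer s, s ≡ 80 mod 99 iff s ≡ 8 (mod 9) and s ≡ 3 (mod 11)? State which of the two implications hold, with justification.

Forward direction. Suppose s ≡ 80 (mod 99); write s = 99j + 80. Since 9 ∣ 99, reducing mod 9 gives s ≡ 80 ≡ 8 (mod 9); since 11 ∣ 99, reducing mod 11 gives s ≡ 80 ≡ 3 (mod 11).

Converse. If s ≡ 8 (mod 9) and s ≡ 3 (mod 11), then by the Chinese remainder theorem s ≡ 80 (mod 99). This is exactly s ≡ 80 (mod 99).

Both directions hold.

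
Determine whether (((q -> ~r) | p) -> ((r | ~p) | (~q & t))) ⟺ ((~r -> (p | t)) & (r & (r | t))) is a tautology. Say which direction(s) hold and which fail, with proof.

(⇐) Assume the antecedent. If r is true, the consequent reduces to true regardless of the other variables. If r is false, the antecedent cannot hold. Either way the consequent holds.

(⇒) This fails. Under p = F, q = F, t = F, r = F, the left side is true but the right side is false.

Not equivalent: only (⇐) holds.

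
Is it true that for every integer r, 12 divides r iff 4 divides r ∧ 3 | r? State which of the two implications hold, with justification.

(⇒) If 12 ∣ r, write r = 12q. Since 12 = 3·4, r = 4·(3q), so 4 ∣ r; and since 12 = 4·3, r = 3·(4q), so 3 ∣ r.

(⇐) Suppose 4 ∣ r and 3 ∣ r. Any common multiple of 4 and 3 is a multiple of their lcm; here gcd(4, 3) = 1, so lcm(4, 3) = 4·3 = 12, so 12 ∣ r.

Both directions hold.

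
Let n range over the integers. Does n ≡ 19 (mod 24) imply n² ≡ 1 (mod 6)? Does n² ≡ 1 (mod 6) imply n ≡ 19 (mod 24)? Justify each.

Only the forward direction holds.

[⇒] Suppose n ≡ 19 (mod 24). Then n² ≡ 19² = 361 (mod 24), and since 6 ∣ 24, also n² ≡ 1 (mod 6).

[⇐] This fails: take n = 1. Then 1² = 1 ≡ 1 (mod 6), yet 1 ≡ 1 (mod 24), not 19.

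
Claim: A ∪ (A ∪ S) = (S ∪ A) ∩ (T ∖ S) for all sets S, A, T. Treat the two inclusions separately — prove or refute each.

(⟹) This inclusion fails. Take S = {1}, A = ∅, T = ∅; then 1 ∈ A ∪ (A ∪ S) but 1 ∉ (S ∪ A) ∩ (T ∖ S).

(⟸) Let x ∈ (S ∪ A) ∩ (T ∖ S). Then x ∈ A ∩ T and x ∉ S, from which x ∈ A ∪ (A ∪ S).

The sets are not equal: only the reverse inclusion holds.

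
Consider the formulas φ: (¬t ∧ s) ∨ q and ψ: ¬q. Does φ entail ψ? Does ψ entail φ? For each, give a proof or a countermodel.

(⇒) This fails. Under t = F, s = F, q = T, the left side is true but the right side is false.

(⇐) This fails. Under t = F, s = F, q = F, the left side is false but the right side is true.

(⇒) fails and (⇐) fails.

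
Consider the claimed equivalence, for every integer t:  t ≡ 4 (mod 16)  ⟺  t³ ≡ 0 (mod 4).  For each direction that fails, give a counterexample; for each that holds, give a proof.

(⇒) Suppose t ≡ 4 (mod 16). Then t³ ≡ 4³ = 64 (mod 16), and since 4 ∣ 16, also t³ ≡ 0 (mod 4).

(⇐) This fails: take t = 0. Then 0³ = 0 ≡ 0 (mod 4), yet 0 ≡ 0 (mod 16), not 4.

(⇒) holds; (⇐) fails.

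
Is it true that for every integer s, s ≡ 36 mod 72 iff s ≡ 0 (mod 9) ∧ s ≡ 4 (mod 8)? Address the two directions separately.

Converse. If s ≡ 0 (mod 9) and s ≡ 4 (mod 8), then by the Chinese remainder theorem s ≡ 36 (mod 72). This is exactly s ≡ 36 (mod 72).

Forward direction. Suppose s ≡ 36 (mod 72); write s = 72j + 36. Since 9 ∣ 72, reducing mod 9 gives s ≡ 36 ≡ 0 (mod 9); since 8 ∣ 72, reducing mod 8 gives s ≡ 36 ≡ 4 (mod 8).

Both directions hold.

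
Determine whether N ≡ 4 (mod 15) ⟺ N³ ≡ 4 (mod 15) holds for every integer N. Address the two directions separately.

Forward direction. Suppose N ≡ 4 (mod 15). Write N = 15j + 4. Then (15j + 4)³ = 3375j³ + 2700j² + 720j + 64 = 15(225j³ + 180j² + 48j + 4) + 4, so N³ ≡ 4 (mod 15).

Converse. Suppose N³ ≡ 4 (mod 15). The only residue r in {0, …, 14} with r³ ≡ 4 (mod 15) is r = 4, so N ≡ 4 (mod 15).

Both implications hold.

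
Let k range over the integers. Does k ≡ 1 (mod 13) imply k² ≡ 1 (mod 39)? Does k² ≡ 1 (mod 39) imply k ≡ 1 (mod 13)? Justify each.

Both directions fail.

Forward direction. This fails: take k = 27. Then 27 ≡ 1 (mod 13), but 27² = 729 ≡ 27 (mod 39), not 1.

Converse. This fails: take k = 25. Then 25² = 625 ≡ 1 (mod 39), yet 25 ≡ 12 (mod 13), not 1.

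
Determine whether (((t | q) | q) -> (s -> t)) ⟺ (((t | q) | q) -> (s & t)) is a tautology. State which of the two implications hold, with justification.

Only the reverse direction holds.

(⇒) This fails. Under q = T, s = F, t = F, the left side is true but the right side is false.

(⇐) Assume the antecedent. If q is true, the antecedent forces (q = T, s = T, t = T), and ((t | q) | q) -> (s -> t) holds there. If q is false, ((t | q) | q) -> (s -> t) reduces to true regardless of the other variables. Either way ((t | q) | q) -> (s -> t) holds.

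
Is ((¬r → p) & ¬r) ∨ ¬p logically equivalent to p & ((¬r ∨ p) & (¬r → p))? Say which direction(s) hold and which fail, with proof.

(→) This fails. Under p = F, r = F, the left side is true but the right side is false.

(←) This fails. Under p = T, r = T, the left side is false but the right side is true.

Both directions fail.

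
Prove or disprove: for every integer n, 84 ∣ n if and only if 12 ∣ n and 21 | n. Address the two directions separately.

(⇐) Suppose 12 ∣ n and 21 ∣ n. Any common multiple of 12 and 21 is a multiple of their lcm; here lcm(12, 21) = 12·21/gcd(12, 21) = 252/3 = 84, so 84 ∣ n.

(⇒) If 84 ∣ n, write n = 84q. Since 84 = 7·12, n = 12·(7q), so 12 ∣ n; and since 84 = 4·21, n = 21·(4q), so 21 ∣ n.

Both directions hold; the statement is true.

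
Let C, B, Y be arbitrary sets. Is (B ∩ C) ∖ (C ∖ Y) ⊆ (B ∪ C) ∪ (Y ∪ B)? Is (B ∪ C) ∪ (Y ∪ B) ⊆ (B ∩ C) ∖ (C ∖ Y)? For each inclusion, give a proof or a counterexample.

(⊆) Let x ∈ (B ∩ C) ∖ (C ∖ Y). Then x ∈ C ∩ B ∩ Y, from which x ∈ (B ∪ C) ∪ (Y ∪ B).

(⊇) This inclusion fails. Take C = {1}, B = ∅, Y = ∅; then 1 ∈ (B ∪ C) ∪ (Y ∪ B) but 1 ∉ (B ∩ C) ∖ (C ∖ Y).

The sets are not equal: only the forward inclusion holds.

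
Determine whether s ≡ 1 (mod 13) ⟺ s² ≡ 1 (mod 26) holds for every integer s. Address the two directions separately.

(→) This fails: take s = 14. Then 14 ≡ 1 (mod 13), but 14² = 196 ≡ 14 (mod 26), not 1.

(←) This fails: take s = 25. Then 25² = 625 ≡ 1 (mod 26), yet 25 ≡ 12 (mod 13), not 1.

Both directions fail.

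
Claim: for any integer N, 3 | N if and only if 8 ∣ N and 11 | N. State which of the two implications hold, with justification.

(⟹) This fails: take N = 3. Certainly 3 ∣ 3, but 8 ∤ 3.

(⟸) This fails: take N = 88. Both 8 ∣ 88 and 11 ∣ 88, yet 88 is not a multiple of 3 (since 88 = 29·3 + 1), so 3 ∤ 88.

Both directions fail.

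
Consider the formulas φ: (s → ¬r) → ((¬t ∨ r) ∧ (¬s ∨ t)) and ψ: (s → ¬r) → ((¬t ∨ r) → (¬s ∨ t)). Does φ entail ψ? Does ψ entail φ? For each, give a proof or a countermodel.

Only the forward implication holds.

Forward direction. Assume the antecedent. If s is true, the antecedent forces (s = T, r = T, t = F) or (s = T, r = T, t = T), and the consequent holds there. If s is false, the consequent reduces to true regardless of the other variables. Either way the consequent holds.

Converse. This fails. Under s = F, r = F, t = T, the left side is false but the right side is true.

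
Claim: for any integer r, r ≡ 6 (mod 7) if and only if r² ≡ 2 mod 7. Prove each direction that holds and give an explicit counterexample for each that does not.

[⇒] This fails: take r = 6. Then 6 ≡ 6 (mod 7), but 6² = 36 ≡ 1 (mod 7), not 2.

[⇐] This fails: take r = 3. Then 3² = 9 ≡ 2 (mod 7), yet 3 ≡ 3 (mod 7), not 6.

Neither direction holds.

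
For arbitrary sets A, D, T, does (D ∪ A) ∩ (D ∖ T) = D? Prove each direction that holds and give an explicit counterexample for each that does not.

(⊆) Let x ∈ (D ∪ A) ∩ (D ∖ T). Then either x ∈ D and x ∉ A, T; or x ∈ A ∩ D and x ∉ T. In each case x ∈ D, so (D ∪ A) ∩ (D ∖ T) ⊆ D.

(⊇) This inclusion fails. Take A = ∅, D = {1}, T = {1}; then 1 ∈ D but 1 ∉ (D ∪ A) ∩ (D ∖ T).

The sets are not equal: only the forward inclusion holds.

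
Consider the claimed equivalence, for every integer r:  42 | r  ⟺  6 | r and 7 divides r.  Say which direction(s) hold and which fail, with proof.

Converse. Suppose 6 ∣ r and 7 ∣ r. Any common multiple of 6 and 7 is a multiple of their lcm; here gcd(6, 7) = 1, so lcm(6, 7) = 6·7 = 42, so 42 ∣ r.

Forward direction. If 42 ∣ r, write r = 42q. Since 42 = 7·6, r = 6·(7q), so 6 ∣ r; and since 42 = 6·7, r = 7·(6q), so 7 ∣ r.

Both implications hold.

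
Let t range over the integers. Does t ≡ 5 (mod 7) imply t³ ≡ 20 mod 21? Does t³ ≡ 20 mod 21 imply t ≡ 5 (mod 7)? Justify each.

Neither direction holds.

(⟹) This fails: take t = 12. Then 12 ≡ 5 (mod 7), but 12³ = 1728 ≡ 6 (mod 21), not 20.

(⟸) This fails: take t = 17. Then 17³ = 4913 ≡ 20 (mod 21), yet 17 ≡ 3 (mod 7), not 5.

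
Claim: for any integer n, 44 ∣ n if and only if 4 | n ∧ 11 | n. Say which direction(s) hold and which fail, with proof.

Both directions hold.

(→) If 44 ∣ n, write n = 44q. Since 44 = 11·4, n = 4·(11q), so 4 ∣ n; and since 44 = 4·11, n = 11·(4q), so 11 ∣ n.

(←) Suppose 4 ∣ n and 11 ∣ n. Any common multiple of 4 and 11 is a multiple of their lcm; here gcd(4, 11) = 1, so lcm(4, 11) = 4·11 = 44, so 44 ∣ n.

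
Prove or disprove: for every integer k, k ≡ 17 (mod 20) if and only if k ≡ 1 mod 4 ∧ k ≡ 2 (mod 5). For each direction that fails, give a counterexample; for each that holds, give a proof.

(→) Suppose k ≡ 17 (mod 20); write k = 20j + 17. Since 4 ∣ 20, reducing mod 4 gives k ≡ 17 ≡ 1 (mod 4); since 5 ∣ 20, reducing mod 5 gives k ≡ 17 ≡ 2 (mod 5).

(←) Conversely, if k ≡ 1 (mod 4) and k ≡ 2 (mod 5), then by the Chinese remainder theorem k ≡ 17 (mod 20). This is exactly k ≡ 17 (mod 20).

Both directions hold; the statement is true.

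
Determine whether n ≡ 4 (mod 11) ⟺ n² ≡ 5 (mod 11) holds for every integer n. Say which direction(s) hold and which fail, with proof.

[⇒] Suppose n ≡ 4 (mod 11). Write n = 11j + 4. Then (11j + 4)² = 121j² + 88j + 16 = 11(11j² + 8j + 1) + 5, so n² ≡ 5 (mod 11).

[⇐] This fails: take n = 7. Then 7² = 49 ≡ 5 (mod 11), yet 7 ≡ 7 (mod 11), not 4.

Only the forward direction holds.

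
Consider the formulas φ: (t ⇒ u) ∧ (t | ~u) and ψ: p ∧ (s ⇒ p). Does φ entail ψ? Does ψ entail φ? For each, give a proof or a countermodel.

(→) This fails. Under t = F, u = F, p = F, s = F, the left side is true but the right side is false.

(←) This fails. Under t = T, u = F, p = T, s = F, the left side is false but the right side is true.

(⇒) fails and (⇐) fails.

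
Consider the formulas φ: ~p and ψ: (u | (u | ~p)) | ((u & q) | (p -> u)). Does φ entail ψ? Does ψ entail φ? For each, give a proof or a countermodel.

(⟸) This fails. Under q = F, p = T, u = T, the left side is false but the right side is true.

(⟹) Assume the antecedent. If q is true, the antecedent forces (q = T, p = F, u = F) or (q = T, p = F, u = T), and the consequent holds there. If q is false, the antecedent forces (q = F, p = F, u = F) or (q = F, p = F, u = T), and the consequent holds there. Either way the consequent holds.

(⇒) holds; (⇐) fails.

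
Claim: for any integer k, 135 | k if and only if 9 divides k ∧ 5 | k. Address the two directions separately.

(⟹) If 135 ∣ k, write k = 135q. Since 135 = 15·9, k = 9·(15q), so 9 ∣ k; and since 135 = 27·5, k = 5·(27q), so 5 ∣ k.

(⟸) This fails: take k = 45. Both 9 ∣ 45 and 5 ∣ 45, yet 45 is not a multiple of 135 (since 45 = 0·135 + 45), so 135 ∤ 45.

Only the forward implication holds.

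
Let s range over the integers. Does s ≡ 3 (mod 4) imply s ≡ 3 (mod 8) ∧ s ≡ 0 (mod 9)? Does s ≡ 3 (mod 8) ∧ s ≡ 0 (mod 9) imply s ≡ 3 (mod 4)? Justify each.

Only the reverse direction holds.

(⇒) This fails: s = 3 gives 3 ≡ 3 (mod 4) but 3 ≡ 3 (mod 9), so the conjunction on the right does not hold.

(⇐) Conversely, if s ≡ 3 (mod 8) and s ≡ 0 (mod 9), then by the Chinese remainder theorem s ≡ 27 (mod 72). Since 27 ≡ 3 (mod 4) and 4 ∣ 72, we get s ≡ 3 (mod 4).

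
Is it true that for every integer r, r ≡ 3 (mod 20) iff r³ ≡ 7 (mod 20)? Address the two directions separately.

Forward direction. Suppose r ≡ 3 (mod 20). Write r = 20j + 3. Then (20j + 3)³ = 8000j³ + 3600j² + 540j + 27 = 20(400j³ + 180j² + 27j + 1) + 7, so r³ ≡ 7 (mod 20).

Converse. Suppose r³ ≡ 7 (mod 20). The only residue r in {0, …, 19} with r³ ≡ 7 (mod 20) is r = 3, so r ≡ 3 (mod 20).

Both directions hold; the statement is true.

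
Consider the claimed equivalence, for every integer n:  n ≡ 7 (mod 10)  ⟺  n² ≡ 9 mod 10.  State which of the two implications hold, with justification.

[⇒] Suppose n ≡ 7 (mod 10). Write n = 10j + 7. Then (10j + 7)² = 100j² + 140j + 49 = 10(10j² + 14j + 4) + 9, so n² ≡ 9 (mod 10).

[⇐] This fails: take n = 3. Then 3² = 9 ≡ 9 (mod 10), yet 3 ≡ 3 (mod 10), not 7.

Only the forward implication holds.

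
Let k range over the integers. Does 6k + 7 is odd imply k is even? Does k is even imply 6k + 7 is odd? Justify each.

(⇒) This fails: take k = 1. Then 6k + 7 = 13, which is odd, yet k = 1 is odd, not even.

(⇐) Suppose k is even. Since 6 is even, 6k is even for every k, so 6k + 7 has the same parity as 7, which is odd. Hence 6k + 7 is odd.

Only the converse holds.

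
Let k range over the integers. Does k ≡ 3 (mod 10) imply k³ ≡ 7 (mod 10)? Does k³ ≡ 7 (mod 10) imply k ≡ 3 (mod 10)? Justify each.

The biconditional holds.

(→) Suppose k ≡ 3 (mod 10). Write k = 10j + 3. Then (10j + 3)³ = 1000j³ + 900j² + 270j + 27 = 10(100j³ + 90j² + 27j + 2) + 7, so k³ ≡ 7 (mod 10).

(←) Conversely, suppose k³ ≡ 7 (mod 10). The only residue r in {0, …, 9} with r³ ≡ 7 (mod 10) is r = 3, so k ≡ 3 (mod 10).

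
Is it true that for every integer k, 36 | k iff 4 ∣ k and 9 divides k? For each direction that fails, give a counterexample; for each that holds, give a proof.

(⇒) If 36 ∣ k, write k = 36q. Since 36 = 9·4, k = 4·(9q), so 4 ∣ k; and since 36 = 4·9, k = 9·(4q), so 9 ∣ k.

(⇐) Suppose 4 ∣ k and 9 ∣ k. Any common multiple of 4 and 9 is a multiple of their lcm; here gcd(4, 9) = 1, so lcm(4, 9) = 4·9 = 36, so 36 ∣ k.

Both directions hold; the statement is true.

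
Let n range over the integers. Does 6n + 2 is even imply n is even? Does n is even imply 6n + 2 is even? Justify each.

(⇒) fails; (⇐) holds.

(⇒) This fails: take n = 1. Then 6n + 2 = 8, which is even, yet n = 1 is odd, not even.

(⇐) Suppose n is even. Since 6 is even, 6n is even for every n, so 6n + 2 has the same parity as 2, which is even. Hence 6n + 2 is even.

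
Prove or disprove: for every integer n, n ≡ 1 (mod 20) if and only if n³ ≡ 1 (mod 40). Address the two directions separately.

Forward direction. This fails: take n = 21. Then 21 ≡ 1 (mod 20), but 21³ = 9261 ≡ 21 (mod 40), not 1.

Converse. The residues r modulo 40 with r³ ≡ 1 (mod 40) are exactly {1}, and each is ≡ 1 (mod 20).

Only the converse holds.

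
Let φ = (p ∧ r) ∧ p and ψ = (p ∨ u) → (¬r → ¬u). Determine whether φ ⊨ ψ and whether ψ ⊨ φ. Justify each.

Only the forward implication holds.

(→) Assume the antecedent. If p is true, the antecedent forces (p = T, r = T, u = F) or (p = T, r = T, u = T), and (p ∨ u) → (¬r → ¬u) holds there. If p is false, the antecedent cannot hold. Either way (p ∨ u) → (¬r → ¬u) holds.

(←) This fails. Under p = F, r = F, u = F, the left side is false but the right side is true.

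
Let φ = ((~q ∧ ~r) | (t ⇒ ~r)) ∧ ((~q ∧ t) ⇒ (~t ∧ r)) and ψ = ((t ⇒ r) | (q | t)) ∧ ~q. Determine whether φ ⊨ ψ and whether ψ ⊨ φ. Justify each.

(⇒) fails and (⇐) fails.

(⇒) This fails. Under r = F, t = F, q = T, the left side is true but the right side is false.

(⇐) This fails. Under r = F, t = T, q = F, the left side is false but the right side is true.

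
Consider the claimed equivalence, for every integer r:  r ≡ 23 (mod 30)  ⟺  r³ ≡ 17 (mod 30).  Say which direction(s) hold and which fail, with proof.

Both directions hold; the statement is true.

(⇐) Suppose r³ ≡ 17 (mod 30). The only residue r in {0, …, 29} with r³ ≡ 17 (mod 30) is r = 23, so r ≡ 23 (mod 30).

(⇒) Suppose r ≡ 23 (mod 30). Write r = 30j + 23. Then (30j + 23)³ = 27000j³ + 62100j² + 47610j + 12167 = 30(900j³ + 2070j² + 1587j + 405) + 17, so r³ ≡ 17 (mod 30).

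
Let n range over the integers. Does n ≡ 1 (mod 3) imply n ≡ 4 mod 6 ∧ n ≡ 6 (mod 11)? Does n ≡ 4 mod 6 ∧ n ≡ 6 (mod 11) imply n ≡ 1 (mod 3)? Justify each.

[⇒] This fails: n = 1 gives 1 ≡ 1 (mod 3) but 1 ≡ 1 (mod 6), so the conjunction on the right does not hold.

[⇐] Conversely, if n ≡ 4 (mod 6) and n ≡ 6 (mod 11), then by the Chinese remainder theorem n ≡ 28 (mod 66). Since 28 ≡ 1 (mod 3) and 3 ∣ 66, we get n ≡ 1 (mod 3).

The forward direction fails; the converse holds.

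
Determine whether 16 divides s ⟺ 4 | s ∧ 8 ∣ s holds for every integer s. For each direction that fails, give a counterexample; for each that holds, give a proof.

The forward direction holds; the converse fails.

(⇒) If 16 ∣ s, write s = 16q. Since 16 = 4·4, s = 4·(4q), so 4 ∣ s; and since 16 = 2·8, s = 8·(2q), so 8 ∣ s.

(⇐) This fails: take s = 8. Both 4 ∣ 8 and 8 ∣ 8, yet 8 is not a multiple of 16 (since 8 = 0·16 + 8), so 16 ∤ 8.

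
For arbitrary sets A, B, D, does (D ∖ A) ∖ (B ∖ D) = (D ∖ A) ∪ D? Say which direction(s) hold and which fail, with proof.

Forward inclusion. Let x ∈ (D ∖ A) ∖ (B ∖ D). Then either x ∈ D and x ∉ A, B; or x ∈ B ∩ D and x ∉ A. In each case x ∈ (D ∖ A) ∪ D, so (D ∖ A) ∖ (B ∖ D) ⊆ (D ∖ A) ∪ D.

Reverse inclusion. This inclusion fails. Take A = {1}, B = ∅, D = {1}; then 1 ∈ (D ∖ A) ∪ D but 1 ∉ (D ∖ A) ∖ (B ∖ D).

The sets are not equal: only the forward inclusion holds.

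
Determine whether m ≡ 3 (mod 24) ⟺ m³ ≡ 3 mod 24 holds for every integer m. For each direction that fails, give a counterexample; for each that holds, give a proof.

Both implications hold.

Forward direction. Suppose m ≡ 3 (mod 24). Write m = 24j + 3. Then (24j + 3)³ = 13824j³ + 5184j² + 648j + 27 = 24(576j³ + 216j² + 27j + 1) + 3, so m³ ≡ 3 (mod 24).

Converse. Suppose m³ ≡ 3 (mod 24). The only residue r in {0, …, 23} with r³ ≡ 3 (mod 24) is r = 3, so m ≡ 3 (mod 24).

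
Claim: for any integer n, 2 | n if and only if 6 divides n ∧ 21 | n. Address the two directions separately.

(→) This fails: take n = 2. Certainly 2 ∣ 2, but 6 ∤ 2.

(←) Suppose 6 ∣ n and 21 ∣ n. Any common multiple of 6 and 21 is a multiple of their lcm; here lcm(6, 21) = 6·21/gcd(6, 21) = 126/3 = 42, so 42 ∣ n. Since 2 ∣ 42, it follows that 2 ∣ n.

Only the converse holds.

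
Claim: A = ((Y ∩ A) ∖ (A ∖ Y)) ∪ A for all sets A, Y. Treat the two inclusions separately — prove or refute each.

(⊆) Let x ∈ A. Then either x ∈ A and x ∉ Y; or x ∈ A ∩ Y. In each case x ∈ ((Y ∩ A) ∖ (A ∖ Y)) ∪ A, so A ⊆ ((Y ∩ A) ∖ (A ∖ Y)) ∪ A.

(⊇) Let x ∈ ((Y ∩ A) ∖ (A ∖ Y)) ∪ A. Then either x ∈ A and x ∉ Y; or x ∈ A ∩ Y. In each case x ∈ A, so ((Y ∩ A) ∖ (A ∖ Y)) ∪ A ⊆ A.

Both inclusions hold.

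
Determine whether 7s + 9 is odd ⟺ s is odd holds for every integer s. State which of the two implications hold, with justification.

(⇒) fails and (⇐) fails.

Forward direction. This fails: s = 0 gives 7s + 9 = 9, which is odd, but 0 is even, not odd.

Converse. This also fails: s = 3 is odd, but 7s + 9 = 30 is even, not odd.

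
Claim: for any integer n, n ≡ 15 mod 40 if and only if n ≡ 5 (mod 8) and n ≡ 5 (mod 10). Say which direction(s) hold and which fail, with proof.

[⇒] This fails: n = 15 gives 15 ≡ 15 (mod 40) but 15 ≡ 7 (mod 8), so the conjunction on the right does not hold.

[⇐] This fails: n = 5 satisfies both congruences on the right (5 ≡ 5 mod 8 and 5 ≡ 5 mod 10) yet 5 ≡ 5 (mod 40), not 15.

(⇒) fails and (⇐) fails.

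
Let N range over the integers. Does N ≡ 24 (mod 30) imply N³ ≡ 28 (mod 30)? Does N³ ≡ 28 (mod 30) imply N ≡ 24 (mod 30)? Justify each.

[⇒] This fails: take N = 24. Then 24 ≡ 24 (mod 30), but 24³ = 13824 ≡ 24 (mod 30), not 28.

[⇐] This fails: take N = 22. Then 22³ = 10648 ≡ 28 (mod 30), yet 22 ≡ 22 (mod 30), not 24.

Both directions fail.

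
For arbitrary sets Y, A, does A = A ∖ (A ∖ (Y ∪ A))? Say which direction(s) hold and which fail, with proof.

Both inclusions hold; the sets are equal.

(⟹) Let x ∈ A. Then either x ∈ A and x ∉ Y; or x ∈ Y ∩ A. In each case x ∈ A ∖ (A ∖ (Y ∪ A)), so A ⊆ A ∖ (A ∖ (Y ∪ A)).

(⟸) Let x ∈ A ∖ (A ∖ (Y ∪ A)). Then either x ∈ A and x ∉ Y; or x ∈ Y ∩ A. In each case x ∈ A, so A ∖ (A ∖ (Y ∪ A)) ⊆ A.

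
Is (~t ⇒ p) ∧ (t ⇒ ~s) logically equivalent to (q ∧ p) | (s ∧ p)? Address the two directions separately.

(⇒) fails and (⇐) fails.

Forward direction. This fails. Under p = T, t = F, s = F, q = F, the left side is true but the right side is false.

Converse. This fails. Under p = T, t = T, s = T, q = F, the left side is false but the right side is true.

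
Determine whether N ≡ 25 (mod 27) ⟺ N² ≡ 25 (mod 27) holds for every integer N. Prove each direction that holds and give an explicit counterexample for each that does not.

Neither implication holds.

Forward direction. This fails: take N = 25. Then 25 ≡ 25 (mod 27), but 25² = 625 ≡ 4 (mod 27), not 25.

Converse. This fails: take N = 5. Then 5² = 25 ≡ 25 (mod 27), yet 5 ≡ 5 (mod 27), not 25.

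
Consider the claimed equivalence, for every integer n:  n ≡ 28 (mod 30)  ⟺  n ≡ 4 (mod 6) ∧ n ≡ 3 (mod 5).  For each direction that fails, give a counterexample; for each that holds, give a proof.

Both implications hold.

(⟹) Suppose n ≡ 28 (mod 30); write n = 30j + 28. Since 6 ∣ 30, reducing mod 6 gives n ≡ 28 ≡ 4 (mod 6); since 5 ∣ 30, reducing mod 5 gives n ≡ 28 ≡ 3 (mod 5).

(⟸) Conversely, if n ≡ 4 (mod 6) and n ≡ 3 (mod 5), then by the Chinese remainder theorem n ≡ 28 (mod 30). This is exactly n ≡ 28 (mod 30).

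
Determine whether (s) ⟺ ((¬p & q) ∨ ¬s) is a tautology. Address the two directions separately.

Forward direction. This fails. Under q = F, s = T, p = F, the left side is true but the right side is false.

Converse. This fails. Under q = F, s = F, p = F, the left side is false but the right side is true.

Both directions fail.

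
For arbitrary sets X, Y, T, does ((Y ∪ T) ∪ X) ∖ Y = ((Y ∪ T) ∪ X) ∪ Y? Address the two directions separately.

(⟹) Let x ∈ ((Y ∪ T) ∪ X) ∖ Y. Then either x ∈ X and x ∉ Y, T; or x ∈ T and x ∉ X, Y; or x ∈ X ∩ T and x ∉ Y. In each case x ∈ ((Y ∪ T) ∪ X) ∪ Y, so ((Y ∪ T) ∪ X) ∖ Y ⊆ ((Y ∪ T) ∪ X) ∪ Y.

(⟸) This inclusion fails. Take X = ∅, Y = {1}, T = ∅; then 1 ∈ ((Y ∪ T) ∪ X) ∪ Y but 1 ∉ ((Y ∪ T) ∪ X) ∖ Y.

(⊆) holds; (⊇) fails.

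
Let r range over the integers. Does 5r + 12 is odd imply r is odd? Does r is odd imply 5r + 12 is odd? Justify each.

Both directions hold; the statement is true.

(⇐) Suppose r is odd; write r = 2j + 1. Then 5r + 12 = 5·(2j + 1) + 12 = 2·5j + 17, which is odd.

(⇒) Suppose 5r + 12 is odd. Since 5 is odd, 5r and r have the same parity, so 5r + 12 ≡ r + 12 (mod 2). As 12 is even, 5r + 12 is odd exactly when r is odd. Thus r is odd.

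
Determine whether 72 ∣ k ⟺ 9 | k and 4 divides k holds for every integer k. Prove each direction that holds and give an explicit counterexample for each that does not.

(⇒) holds; (⇐) fails.

(⇒) If 72 ∣ k, write k = 72q. Since 72 = 8·9, k = 9·(8q), so 9 ∣ k; and since 72 = 18·4, k = 4·(18q), so 4 ∣ k.

(⇐) This fails: take k = 36. Both 9 ∣ 36 and 4 ∣ 36, yet 36 is not a multiple of 72 (since 36 = 0·72 + 36), so 72 ∤ 36.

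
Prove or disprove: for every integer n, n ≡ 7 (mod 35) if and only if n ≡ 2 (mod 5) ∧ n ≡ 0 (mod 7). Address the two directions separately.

Equivalent; both directions hold.

[⇒] Suppose n ≡ 7 (mod 35); write n = 35j + 7. Since 5 ∣ 35, reducing mod 5 gives n ≡ 7 ≡ 2 (mod 5); since 7 ∣ 35, reducing mod 7 gives n ≡ 7 ≡ 0 (mod 7).

[⇐] Conversely, if n ≡ 2 (mod 5) and n ≡ 0 (mod 7), then by the Chinese remainder theorem n ≡ 7 (mod 35). This is exactly n ≡ 7 (mod 35).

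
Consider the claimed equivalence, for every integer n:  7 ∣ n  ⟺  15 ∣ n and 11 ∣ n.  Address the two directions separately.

(⟹) This fails: take n = 7. Certainly 7 ∣ 7, but 15 ∤ 7.

(⟸) This fails: take n = 165. Both 15 ∣ 165 and 11 ∣ 165, yet 165 is not a multiple of 7 (since 165 = 23·7 + 4), so 7 ∤ 165.

Neither direction holds.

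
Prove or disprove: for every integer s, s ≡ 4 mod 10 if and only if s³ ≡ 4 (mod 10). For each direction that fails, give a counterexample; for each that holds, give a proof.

(→) Suppose s ≡ 4 mod 10. Write s = 10j + 4. Then (10j + 4)³ = 1000j³ + 1200j² + 480j + 64 = 10(100j³ + 120j² + 48j + 6) + 4, so s³ ≡ 4 (mod 10).

(←) Conversely, suppose s³ ≡ 4 (mod 10). The only residue r in {0, …, 9} with r³ ≡ 4 (mod 10) is r = 4, so s ≡ 4 (mod 10).

Both directions hold.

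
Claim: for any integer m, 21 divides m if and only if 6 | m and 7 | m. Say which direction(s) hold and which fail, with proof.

[⇒] This fails: take m = 21. Certainly 21 ∣ 21, but 6 ∤ 21.

[⇐] Suppose 6 ∣ m and 7 ∣ m. Any common multiple of 6 and 7 is a multiple of their lcm; here gcd(6, 7) = 1, so lcm(6, 7) = 6·7 = 42, so 42 ∣ m. Since 21 ∣ 42, it follows that 21 ∣ m.

The forward direction fails; the converse holds.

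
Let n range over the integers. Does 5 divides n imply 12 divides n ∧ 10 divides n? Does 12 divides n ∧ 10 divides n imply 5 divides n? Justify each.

(⟹) This fails: take n = 5. Certainly 5 ∣ 5, but 12 ∤ 5.

(⟸) Suppose 12 ∣ n and 10 ∣ n. Any common multiple of 12 and 10 is a multiple of their lcm; here lcm(12, 10) = 12·10/gcd(12, 10) = 120/2 = 60, so 60 ∣ n. Since 5 ∣ 60, it follows that 5 ∣ n.

Not equivalent: only (⇐) holds.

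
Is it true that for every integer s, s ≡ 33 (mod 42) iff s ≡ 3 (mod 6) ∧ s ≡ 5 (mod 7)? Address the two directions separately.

Both implications hold.

(→) Suppose s ≡ 33 (mod 42); write s = 42j + 33. Since 6 ∣ 42, reducing mod 6 gives s ≡ 33 ≡ 3 (mod 6); since 7 ∣ 42, reducing mod 7 gives s ≡ 33 ≡ 5 (mod 7).

(←) Conversely, if s ≡ 3 (mod 6) and s ≡ 5 (mod 7), then by the Chinese remainder theorem s ≡ 33 (mod 42). This is exactly s ≡ 33 (mod 42).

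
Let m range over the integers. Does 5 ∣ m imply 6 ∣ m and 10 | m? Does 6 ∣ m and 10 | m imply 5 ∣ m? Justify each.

Forward direction. This fails: take m = 5. Certainly 5 ∣ 5, but 6 ∤ 5.

Converse. Suppose 6 ∣ m and 10 ∣ m. Any common multiple of 6 and 10 is a multiple of their lcm; here lcm(6, 10) = 6·10/gcd(6, 10) = 60/2 = 30, so 30 ∣ m. Since 5 ∣ 30, it follows that 5 ∣ m.

Only the reverse direction holds.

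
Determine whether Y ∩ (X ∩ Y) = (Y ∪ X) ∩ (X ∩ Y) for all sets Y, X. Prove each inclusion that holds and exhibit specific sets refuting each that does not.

The two sets are equal.

Reverse inclusion. Let x ∈ (Y ∪ X) ∩ (X ∩ Y). Then x ∈ Y ∩ X, from which x ∈ Y ∩ (X ∩ Y).

Forward inclusion. Let x ∈ Y ∩ (X ∩ Y). Then x ∈ Y ∩ X, from which x ∈ (Y ∪ X) ∩ (X ∩ Y).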